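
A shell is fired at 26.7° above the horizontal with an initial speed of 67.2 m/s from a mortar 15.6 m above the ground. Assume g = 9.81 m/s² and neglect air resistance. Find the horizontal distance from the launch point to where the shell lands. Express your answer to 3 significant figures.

Components: v_x = 67.2 cos 26.7° = 60.03 m/s, v_y = 67.2 sin 26.7° = 30.19 m/s.
Vertical: 0 = 15.6 + 30.19 t − ½(9.81) t² ⇒ 4.905 t² − 30.19 t − 15.6 = 0.
t = [30.19 + √(911.4 + 306.1)] / 9.810 = 6.634 s.
Horizontal: R = v_x · t = 60.03 × 6.634 = 398 m.

398 m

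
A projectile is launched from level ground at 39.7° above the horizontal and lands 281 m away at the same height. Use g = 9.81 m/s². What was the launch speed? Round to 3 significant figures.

53.0 m/s

On level ground, R = v₀² sin(2θ) / g, so v₀ = √(R g / sin 2θ).
sin(2 × 39.7°) = 0.9829.
v₀ = √(281 × 9.81 / 0.9829) = √2805 = 53.0 m/s.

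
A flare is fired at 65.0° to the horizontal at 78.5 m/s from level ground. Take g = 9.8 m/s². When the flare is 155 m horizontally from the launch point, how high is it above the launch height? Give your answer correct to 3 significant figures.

225 m

v_x = 78.5 cos 65.0° = 33.18 m/s, v_y0 = 78.5 sin 65.0° = 71.15 m/s.
Time to reach x = 155 m: t = x / v_x = 155 / 33.18 = 4.671 s.
y = v_y0 t − ½ g t² = 71.15×4.671 − 4.900×4.671² = 225 m.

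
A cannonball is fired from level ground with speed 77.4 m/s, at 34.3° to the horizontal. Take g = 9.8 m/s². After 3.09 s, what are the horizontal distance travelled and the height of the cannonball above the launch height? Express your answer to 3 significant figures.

x = 198 m, y = 88.0 m

v_x = 77.4 cos 34.3° = 63.94 m/s; v_y0 = 77.4 sin 34.3° = 43.62 m/s.
x = v_x t = 63.94 × 3.09 = 198 m.
y = v_y0 t − ½ g t² = 43.62×3.09 − 4.900×3.09² = 88.0 m.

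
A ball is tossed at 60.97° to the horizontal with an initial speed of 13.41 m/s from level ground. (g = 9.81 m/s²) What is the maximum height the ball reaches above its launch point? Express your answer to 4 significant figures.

Vertical component of launch velocity: v_y = 13.41 sin 60.97° = 11.725 m/s.
At the highest point the vertical velocity is zero, so v_y² = 2 g h_max.
h_max = (11.725)² / (2 × 9.81) = 137.48 / 19.62 = 7.007 m.

7.007 m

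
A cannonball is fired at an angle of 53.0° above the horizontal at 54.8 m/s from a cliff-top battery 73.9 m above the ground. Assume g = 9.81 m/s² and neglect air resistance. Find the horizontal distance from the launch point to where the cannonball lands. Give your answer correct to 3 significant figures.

342 m

Components: v_x = 54.8 cos 53.0° = 32.98 m/s, v_y = 54.8 sin 53.0° = 43.77 m/s.
Vertical: 0 = 73.9 + 43.77 t − ½(9.81) t² ⇒ 4.905 t² − 43.77 t − 73.9 = 0.
t = [43.77 + √(1916 + 1450)] / 9.810 = 10.38 s.
Horizontal: R = v_x · t = 32.98 × 10.38 = 342 m.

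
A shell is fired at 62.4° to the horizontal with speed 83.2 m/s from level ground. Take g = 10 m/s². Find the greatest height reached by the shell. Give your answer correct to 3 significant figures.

272 m

Vertical component of launch velocity: v_y = 83.2 sin 62.4° = 73.73 m/s.
At the highest point the vertical velocity is zero, so v_y² = 2 g h_max.
h_max = (73.73)² / (2 × 10) = 5436 / 20.00 = 272 m.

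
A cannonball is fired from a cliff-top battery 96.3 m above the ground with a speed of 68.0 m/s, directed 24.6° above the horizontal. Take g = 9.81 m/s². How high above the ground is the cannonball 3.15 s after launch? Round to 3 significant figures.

137 m

v_y0 = 68.0 sin 24.6° = 28.31 m/s.
y(t) = 96.3 + v_y0 t − ½ g t² = 96.3 + 28.31×3.15 − ½×9.81×3.15² = 137 m.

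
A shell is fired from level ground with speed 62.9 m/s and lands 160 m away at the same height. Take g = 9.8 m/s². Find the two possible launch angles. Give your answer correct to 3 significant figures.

11.7° and 78.3°

Level-ground range: R = v₀² sin(2θ)/g ⇒ sin 2θ = R g / v₀² = 160×9.8/62.9² = 0.3963.
2θ = arcsin(0.3963) = 23.35° or 180° − 23.35° = 156.65°.
So θ = 11.7° or θ = 78.3°.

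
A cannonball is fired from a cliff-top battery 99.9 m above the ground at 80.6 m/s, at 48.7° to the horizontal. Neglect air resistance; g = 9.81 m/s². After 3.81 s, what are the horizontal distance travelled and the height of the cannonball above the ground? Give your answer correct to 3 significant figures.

v_x = 80.6 cos 48.7° = 53.20 m/s; v_y0 = 80.6 sin 48.7° = 60.55 m/s.
x = v_x t = 53.20 × 3.81 = 203 m.
y = 99.9 + v_y0 t − ½ g t² = 259 m.

x = 203 m, y = 259 m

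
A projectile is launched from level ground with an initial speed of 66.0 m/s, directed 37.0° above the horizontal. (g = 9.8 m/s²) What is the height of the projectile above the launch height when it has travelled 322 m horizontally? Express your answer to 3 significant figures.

v_x = 66.0 cos 37.0° = 52.71 m/s, v_y0 = 66.0 sin 37.0° = 39.72 m/s.
Time to reach x = 322 m: t = x / v_x = 322 / 52.71 = 6.109 s.
y = v_y0 t − ½ g t² = 39.72×6.109 − 4.900×6.109² = 59.8 m.

59.8 m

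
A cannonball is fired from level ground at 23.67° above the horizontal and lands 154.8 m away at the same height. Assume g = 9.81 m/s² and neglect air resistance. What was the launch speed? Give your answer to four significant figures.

45.44 m/s

On level ground, R = v₀² sin(2θ) / g, so v₀ = √(R g / sin 2θ).
sin(2 × 23.67°) = 0.7354.
v₀ = √(154.8 × 9.81 / 0.7354) = √2065.0 = 45.44 m/s.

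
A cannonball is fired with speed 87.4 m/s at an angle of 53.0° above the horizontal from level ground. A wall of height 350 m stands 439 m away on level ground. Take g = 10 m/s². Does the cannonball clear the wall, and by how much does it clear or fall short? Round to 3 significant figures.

v_x = 87.4 cos 53.0° = 52.60 m/s; v_y0 = 87.4 sin 53.0° = 69.80 m/s.
Time to reach the wall: t = 439 / 52.60 = 8.346 s.
Height at that point: y = 69.80×8.346 − 5.000×8.346² = 234.3 m.
That is 350 − 234.3 = 116 m below the top of the wall, so the cannonball does not clear it.

No — it falls 116 m short of clearing the wall.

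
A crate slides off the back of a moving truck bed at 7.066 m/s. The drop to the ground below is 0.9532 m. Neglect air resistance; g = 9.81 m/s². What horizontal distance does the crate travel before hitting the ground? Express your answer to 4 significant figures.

Initial vertical velocity is zero, so the fall time comes from h = ½ g t²: t = √(2 × 0.9532 / 9.81) = 0.44083 s.
Horizontal motion is uniform at 7.066 m/s, so x = 7.066 × 0.44083 = 3.115 m.

3.115 m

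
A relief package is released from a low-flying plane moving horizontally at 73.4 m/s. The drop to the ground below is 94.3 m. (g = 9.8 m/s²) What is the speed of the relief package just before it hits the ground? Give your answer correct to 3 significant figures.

Fall time: t = √(2 × 94.3 / 9.8) = 4.387 s.
At impact: v_x = 73.4 m/s (unchanged), v_y = g t = 9.8 × 4.387 = 42.99 m/s.
Speed = √(v_x² + v_y²) = √(5388 + 1848) = 85.1 m/s.

85.1 m/s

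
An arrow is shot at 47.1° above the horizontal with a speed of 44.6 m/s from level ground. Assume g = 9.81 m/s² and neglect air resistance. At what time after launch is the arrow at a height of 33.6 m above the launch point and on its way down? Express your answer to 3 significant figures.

v_y0 = 44.6 sin 47.1° = 32.67 m/s.
Set y = v_y0 t − ½ g t² = 33.6: 4.905 t² − 32.67 t + 33.6 = 0.
t = [32.67 ± √(1067 − 659.2)] / 9.81 = (32.67 ± 20.19) / 9.81, giving t = 1.27 s or t = 5.39 s.
On the way down corresponds to the larger root: t = 5.39 s.

5.39 s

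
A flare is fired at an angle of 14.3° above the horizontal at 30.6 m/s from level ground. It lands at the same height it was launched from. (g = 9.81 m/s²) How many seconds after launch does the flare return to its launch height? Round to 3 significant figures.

Vertical component: v_y = 30.6 sin 14.3° = 7.558 m/s.
For a projectile landing at launch height, time of flight is t = 2 v_y / g = 2 × 7.558 / 9.81 = 1.54 s.

1.54 s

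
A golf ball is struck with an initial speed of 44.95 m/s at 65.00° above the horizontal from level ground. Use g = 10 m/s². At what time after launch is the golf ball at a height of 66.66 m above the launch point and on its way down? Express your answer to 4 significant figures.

5.881 s

v_y0 = 44.95 sin 65.00° = 40.739 m/s.
Set y = v_y0 t − ½ g t² = 66.66: 5.000 t² − 40.739 t + 66.66 = 0.
t = [40.739 ± √(1659.7 − 1333.2)] / 10 = (40.739 ± 18.069) / 10, giving t = 2.267 s or t = 5.881 s.
On the way down corresponds to the larger root: t = 5.881 s.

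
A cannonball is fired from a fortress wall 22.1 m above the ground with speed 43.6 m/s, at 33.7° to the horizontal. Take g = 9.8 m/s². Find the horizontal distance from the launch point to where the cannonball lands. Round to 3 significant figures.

208 m

Components: v_x = 43.6 cos 33.7° = 36.27 m/s, v_y = 43.6 sin 33.7° = 24.19 m/s.
Vertical: 0 = 22.1 + 24.19 t − ½(9.8) t² ⇒ 4.900 t² − 24.19 t − 22.1 = 0.
t = [24.19 + √(585.2 + 433.2)] / 9.800 = 5.725 s.
Horizontal: R = v_x · t = 36.27 × 5.725 = 208 m.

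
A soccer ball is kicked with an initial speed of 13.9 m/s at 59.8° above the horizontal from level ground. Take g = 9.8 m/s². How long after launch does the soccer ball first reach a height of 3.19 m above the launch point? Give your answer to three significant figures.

v_y0 = 13.9 sin 59.8° = 12.01 m/s.
Set y = v_y0 t − ½ g t² = 3.19: 4.900 t² − 12.01 t + 3.19 = 0.
t = [12.01 ± √(144.2 − 62.52)] / 9.8 = (12.01 ± 9.038) / 9.8, giving t = 0.303 s or t = 2.15 s.
The soccer ball is on the way up at the first time, so t = 0.303 s.

0.303 s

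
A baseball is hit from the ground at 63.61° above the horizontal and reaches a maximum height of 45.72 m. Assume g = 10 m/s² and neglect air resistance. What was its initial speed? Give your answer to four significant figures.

33.76 m/s

At maximum height v_y = 0, so (v₀ sin θ)² = 2 g H.
v₀ sin 63.61° = √(2 × 10 × 45.72) = 30.239 m/s.
v₀ = 30.239 / sin 63.61° = 30.239 / 0.8958 = 33.76 m/s.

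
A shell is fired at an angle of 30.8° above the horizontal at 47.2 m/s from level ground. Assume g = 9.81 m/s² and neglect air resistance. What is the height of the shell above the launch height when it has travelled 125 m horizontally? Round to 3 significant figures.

v_x = 47.2 cos 30.8° = 40.54 m/s, v_y0 = 47.2 sin 30.8° = 24.17 m/s.
Time to reach x = 125 m: t = x / v_x = 125 / 40.54 = 3.083 s.
y = v_y0 t − ½ g t² = 24.17×3.083 − 4.905×3.083² = 27.9 m.

27.9 m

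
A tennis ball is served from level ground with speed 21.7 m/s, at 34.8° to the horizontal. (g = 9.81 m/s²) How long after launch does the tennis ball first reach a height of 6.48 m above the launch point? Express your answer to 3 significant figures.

v_y0 = 21.7 sin 34.8° = 12.38 m/s.
Set y = v_y0 t − ½ g t² = 6.48: 4.905 t² − 12.38 t + 6.48 = 0.
t = [12.38 ± √(153.3 − 127.1)] / 9.81 = (12.38 ± 5.119) / 9.81, giving t = 0.740 s or t = 1.78 s.
The tennis ball is on the way up at the first time, so t = 0.740 s.

0.740 s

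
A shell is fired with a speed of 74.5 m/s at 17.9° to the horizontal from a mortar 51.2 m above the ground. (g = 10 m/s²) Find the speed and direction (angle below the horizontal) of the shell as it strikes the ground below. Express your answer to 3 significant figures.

v_x = 74.5 cos 17.9° = 70.89 m/s (constant).
|v_y| at impact = √((22.90)² + 2×10×51.2) = 39.35 m/s.
Speed = √(70.89² + 39.35²) = 81.1 m/s; angle = arctan(39.35/70.89) = 29.0° below horizontal.

81.1 m/s at 29.0° below the horizontal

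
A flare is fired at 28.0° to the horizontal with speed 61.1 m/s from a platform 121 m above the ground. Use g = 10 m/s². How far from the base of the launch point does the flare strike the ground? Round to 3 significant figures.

Components: v_x = 61.1 cos 28.0° = 53.95 m/s, v_y = 61.1 sin 28.0° = 28.68 m/s.
Vertical: 0 = 121 + 28.68 t − ½(10) t² ⇒ 5.000 t² − 28.68 t − 121 = 0.
t = [28.68 + √(822.5 + 2420)] / 10.00 = 8.562 s.
Horizontal: R = v_x · t = 53.95 × 8.562 = 462 m.

462 m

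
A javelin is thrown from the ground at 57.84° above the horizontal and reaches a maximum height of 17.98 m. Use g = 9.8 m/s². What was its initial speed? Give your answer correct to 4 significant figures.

At maximum height v_y = 0, so (v₀ sin θ)² = 2 g H.
v₀ sin 57.84° = √(2 × 9.8 × 17.98) = 18.773 m/s.
v₀ = 18.773 / sin 57.84° = 18.773 / 0.8466 = 22.17 m/s.

22.17 m/s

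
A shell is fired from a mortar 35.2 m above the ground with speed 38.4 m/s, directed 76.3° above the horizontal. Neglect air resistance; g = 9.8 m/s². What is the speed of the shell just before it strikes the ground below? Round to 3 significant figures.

46.5 m/s

v_x = 38.4 cos 76.3° = 9.095 m/s is unchanged throughout.
For the vertical component, v_y² = v_y0² + 2 g h = (37.31)² + 2×9.8×35.2 = 2082, so |v_y| = 45.63 m/s.
Impact speed = √(v_x² + v_y²) = √(82.72 + 2082) = 46.5 m/s.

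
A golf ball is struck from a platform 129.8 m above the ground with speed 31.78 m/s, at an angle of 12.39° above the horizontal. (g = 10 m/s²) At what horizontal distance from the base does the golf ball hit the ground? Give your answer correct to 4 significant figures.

Components: v_x = 31.78 cos 12.39° = 31.040 m/s, v_y = 31.78 sin 12.39° = 6.8189 m/s.
Vertical: 0 = 129.8 + 6.8189 t − ½(10) t² ⇒ 5.000 t² − 6.8189 t − 129.8 = 0.
t = [6.8189 + √(46.497 + 2596.0)] / 10.00 = 5.8224 s.
Horizontal: R = v_x · t = 31.040 × 5.8224 = 180.7 m.

180.7 m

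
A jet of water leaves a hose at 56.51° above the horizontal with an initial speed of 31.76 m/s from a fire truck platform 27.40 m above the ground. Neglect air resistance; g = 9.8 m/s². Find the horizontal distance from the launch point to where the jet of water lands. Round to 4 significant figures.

Components: v_x = 31.76 cos 56.51° = 17.525 m/s, v_y = 31.76 sin 56.51° = 26.487 m/s.
Vertical: 0 = 27.40 + 26.487 t − ½(9.8) t² ⇒ 4.900 t² − 26.487 t − 27.40 = 0.
t = [26.487 + √(701.56 + 537.04)] / 9.800 = 6.2940 s.
Horizontal: R = v_x · t = 17.525 × 6.2940 = 110.3 m.

110.3 m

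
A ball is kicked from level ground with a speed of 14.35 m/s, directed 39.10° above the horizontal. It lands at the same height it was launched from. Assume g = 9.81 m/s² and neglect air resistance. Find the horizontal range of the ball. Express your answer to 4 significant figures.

20.55 m

Components: v_x = 14.35 cos 39.10° = 11.136 m/s, v_y = 14.35 sin 39.10° = 9.0502 m/s.
Time of flight (same landing height): t = 2 v_y / g = 2 × 9.0502 / 9.81 = 1.8451 s.
Range: R = v_x · t = 11.136 × 1.8451 = 20.55 m.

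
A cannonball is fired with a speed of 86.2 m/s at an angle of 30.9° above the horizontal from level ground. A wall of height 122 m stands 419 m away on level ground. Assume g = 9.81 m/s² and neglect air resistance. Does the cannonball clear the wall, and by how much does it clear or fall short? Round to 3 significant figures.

No — it falls 28.6 m short of clearing the wall.

v_x = 86.2 cos 30.9° = 73.97 m/s; v_y0 = 86.2 sin 30.9° = 44.27 m/s.
Time to reach the wall: t = 419 / 73.97 = 5.664 s.
Height at that point: y = 44.27×5.664 − 4.905×5.664² = 93.39 m.
That is 122 − 93.39 = 28.6 m below the top of the wall, so the cannonball does not clear it.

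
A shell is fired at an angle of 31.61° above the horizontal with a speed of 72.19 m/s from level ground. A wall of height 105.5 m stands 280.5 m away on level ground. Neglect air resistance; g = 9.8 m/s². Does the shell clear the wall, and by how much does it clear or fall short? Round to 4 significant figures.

v_x = 72.19 cos 31.61° = 61.480 m/s; v_y0 = 72.19 sin 31.61° = 37.837 m/s.
Time to reach the wall: t = 280.5 / 61.480 = 4.5625 s.
Height at that point: y = 37.837×4.5625 − 4.900×4.5625² = 70.631 m.
That is 105.5 − 70.631 = 34.87 m below the top of the wall, so the shell does not clear it.

No — it falls 34.87 m short of clearing the wall.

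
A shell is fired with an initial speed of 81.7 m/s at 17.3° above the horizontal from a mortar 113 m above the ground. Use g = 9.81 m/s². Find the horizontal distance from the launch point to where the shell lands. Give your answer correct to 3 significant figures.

614 m

Components: v_x = 81.7 cos 17.3° = 78.00 m/s, v_y = 81.7 sin 17.3° = 24.30 m/s.
Vertical: 0 = 113 + 24.30 t − ½(9.81) t² ⇒ 4.905 t² − 24.30 t − 113 = 0.
t = [24.30 + √(590.5 + 2217)] / 9.810 = 7.878 s.
Horizontal: R = v_x · t = 78.00 × 7.878 = 614 m.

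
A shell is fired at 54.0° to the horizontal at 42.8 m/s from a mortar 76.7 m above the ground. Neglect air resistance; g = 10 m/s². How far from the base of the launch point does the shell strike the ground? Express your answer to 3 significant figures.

219 m

Components: v_x = 42.8 cos 54.0° = 25.16 m/s, v_y = 42.8 sin 54.0° = 34.63 m/s.
Vertical: 0 = 76.7 + 34.63 t − ½(10) t² ⇒ 5.000 t² − 34.63 t − 76.7 = 0.
t = [34.63 + √(1199 + 1534)] / 10.00 = 8.691 s.
Horizontal: R = v_x · t = 25.16 × 8.691 = 219 m.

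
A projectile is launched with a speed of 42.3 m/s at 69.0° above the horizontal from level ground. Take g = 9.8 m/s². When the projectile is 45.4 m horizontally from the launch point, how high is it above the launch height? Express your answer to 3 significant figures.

74.3 m

v_x = 42.3 cos 69.0° = 15.16 m/s, v_y0 = 42.3 sin 69.0° = 39.49 m/s.
Time to reach x = 45.4 m: t = x / v_x = 45.4 / 15.16 = 2.995 s.
y = v_y0 t − ½ g t² = 39.49×2.995 − 4.900×2.995² = 74.3 m.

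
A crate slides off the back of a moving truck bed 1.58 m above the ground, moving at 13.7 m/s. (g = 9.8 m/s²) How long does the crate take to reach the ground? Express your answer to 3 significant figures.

The horizontal speed doesn't affect the fall. With v_y0 = 0, h = ½ g t².
t = √(2 × 1.58 / 9.8) = √0.3224 = 0.568 s.

0.568 s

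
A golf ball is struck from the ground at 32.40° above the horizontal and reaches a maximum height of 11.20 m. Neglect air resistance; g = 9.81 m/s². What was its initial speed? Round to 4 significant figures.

27.67 m/s

At maximum height v_y = 0, so (v₀ sin θ)² = 2 g H.
v₀ sin 32.40° = √(2 × 9.81 × 11.20) = 14.824 m/s.
v₀ = 14.824 / sin 32.40° = 14.824 / 0.5358 = 27.67 m/s.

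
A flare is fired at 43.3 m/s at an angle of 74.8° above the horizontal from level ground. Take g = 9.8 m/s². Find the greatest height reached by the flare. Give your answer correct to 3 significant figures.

Vertical component of launch velocity: v_y = 43.3 sin 74.8° = 41.79 m/s.
At the highest point the vertical velocity is zero, so v_y² = 2 g h_max.
h_max = (41.79)² / (2 × 9.8) = 1746 / 19.60 = 89.1 m.

89.1 m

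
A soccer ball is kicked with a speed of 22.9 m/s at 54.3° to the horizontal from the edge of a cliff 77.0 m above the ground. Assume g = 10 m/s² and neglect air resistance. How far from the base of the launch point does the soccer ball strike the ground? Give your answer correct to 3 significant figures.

Components: v_x = 22.9 cos 54.3° = 13.36 m/s, v_y = 22.9 sin 54.3° = 18.60 m/s.
Vertical: 0 = 77.0 + 18.60 t − ½(10) t² ⇒ 5.000 t² − 18.60 t − 77.0 = 0.
t = [18.60 + √(346.0 + 1540)] / 10.00 = 6.203 s.
Horizontal: R = v_x · t = 13.36 × 6.203 = 82.9 m.

82.9 m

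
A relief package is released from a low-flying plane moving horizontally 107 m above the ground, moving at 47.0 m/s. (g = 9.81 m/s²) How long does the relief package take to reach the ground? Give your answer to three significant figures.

The horizontal speed doesn't affect the fall. With v_y0 = 0, h = ½ g t².
t = √(2 × 107 / 9.81) = √21.81 = 4.67 s.

4.67 s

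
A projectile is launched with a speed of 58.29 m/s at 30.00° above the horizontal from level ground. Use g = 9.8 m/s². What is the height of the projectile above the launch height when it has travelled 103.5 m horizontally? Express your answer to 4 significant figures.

39.16 m

v_x = 58.29 cos 30.00° = 50.481 m/s, v_y0 = 58.29 sin 30.00° = 29.145 m/s.
Time to reach x = 103.5 m: t = x / v_x = 103.5 / 50.481 = 2.0503 s.
y = v_y0 t − ½ g t² = 29.145×2.0503 − 4.900×2.0503² = 39.16 m.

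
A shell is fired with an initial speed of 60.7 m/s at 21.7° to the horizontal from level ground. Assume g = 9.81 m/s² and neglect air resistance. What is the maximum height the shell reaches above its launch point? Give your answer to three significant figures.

25.7 m

Vertical component of launch velocity: v_y = 60.7 sin 21.7° = 22.44 m/s.
At the highest point the vertical velocity is zero, so v_y² = 2 g h_max.
h_max = (22.44)² / (2 × 9.81) = 503.6 / 19.62 = 25.7 m.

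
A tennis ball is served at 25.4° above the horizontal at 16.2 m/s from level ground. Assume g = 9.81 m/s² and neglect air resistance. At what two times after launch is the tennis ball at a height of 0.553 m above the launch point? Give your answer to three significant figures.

0.0846 s and 1.33 s

v_y0 = 16.2 sin 25.4° = 6.949 m/s.
Set y = v_y0 t − ½ g t² = 0.553: 4.905 t² − 6.949 t + 0.553 = 0.
t = [6.949 ± √(48.29 − 10.85)] / 9.81 = (6.949 ± 6.119) / 9.81, giving t = 0.0846 s or t = 1.33 s.
So the tennis ball is at 0.553 m at t = 0.0846 s (rising) and t = 1.33 s (falling).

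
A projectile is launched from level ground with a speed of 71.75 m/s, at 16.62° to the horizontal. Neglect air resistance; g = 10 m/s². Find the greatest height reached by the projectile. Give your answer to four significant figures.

Vertical component of launch velocity: v_y = 71.75 sin 16.62° = 20.522 m/s.
At the highest point the vertical velocity is zero, so v_y² = 2 g h_max.
h_max = (20.522)² / (2 × 10) = 421.15 / 20.00 = 21.06 m.

21.06 m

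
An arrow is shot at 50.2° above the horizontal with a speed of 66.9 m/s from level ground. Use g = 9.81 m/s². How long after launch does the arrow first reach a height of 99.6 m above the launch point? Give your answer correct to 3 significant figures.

2.57 s

v_y0 = 66.9 sin 50.2° = 51.40 m/s.
Set y = v_y0 t − ½ g t² = 99.6: 4.905 t² − 51.40 t + 99.6 = 0.
t = [51.40 ± √(2642 − 1954)] / 9.81 = (51.40 ± 26.23) / 9.81, giving t = 2.57 s or t = 7.91 s.
The arrow is on the way up at the first time, so t = 2.57 s.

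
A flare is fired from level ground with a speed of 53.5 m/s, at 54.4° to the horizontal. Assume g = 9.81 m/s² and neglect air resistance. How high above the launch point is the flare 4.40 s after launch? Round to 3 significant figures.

96.4 m

v_y0 = 53.5 sin 54.4° = 43.50 m/s.
y(t) = v_y0 t − ½ g t² = 43.50×4.40 − 4.905×4.40² = 96.4 m.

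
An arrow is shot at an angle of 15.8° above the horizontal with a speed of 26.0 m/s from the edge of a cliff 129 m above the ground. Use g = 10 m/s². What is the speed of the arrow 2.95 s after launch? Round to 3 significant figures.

33.6 m/s

v_x = 26.0 cos 15.8° = 25.02 m/s (constant).
v_y(t) = 26.0 sin 15.8° − g t = 7.079 − 10 × 2.95 = -22.42 m/s.
Speed = √(v_x² + v_y²) = √(626.0 + 502.7) = 33.6 m/s.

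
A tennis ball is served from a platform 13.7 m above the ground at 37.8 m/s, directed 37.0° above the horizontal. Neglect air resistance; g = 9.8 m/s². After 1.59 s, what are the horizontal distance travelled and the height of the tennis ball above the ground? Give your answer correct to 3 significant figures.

x = 48.0 m, y = 37.5 m

v_x = 37.8 cos 37.0° = 30.19 m/s; v_y0 = 37.8 sin 37.0° = 22.75 m/s.
x = v_x t = 30.19 × 1.59 = 48.0 m.
y = 13.7 + v_y0 t − ½ g t² = 37.5 m.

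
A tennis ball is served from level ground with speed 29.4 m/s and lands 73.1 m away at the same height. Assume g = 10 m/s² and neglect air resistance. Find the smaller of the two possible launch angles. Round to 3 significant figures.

28.9°

Level-ground range: R = v₀² sin(2θ)/g ⇒ sin 2θ = R g / v₀² = 73.1×10/29.4² = 0.8457.
2θ = arcsin(0.8457) = 57.75° or 180° − 57.75° = 122.25°.
So θ = 28.9° or θ = 61.1°.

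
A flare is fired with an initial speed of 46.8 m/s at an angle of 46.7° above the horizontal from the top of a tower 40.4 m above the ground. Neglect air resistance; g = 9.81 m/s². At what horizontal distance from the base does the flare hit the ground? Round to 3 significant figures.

Components: v_x = 46.8 cos 46.7° = 32.10 m/s, v_y = 46.8 sin 46.7° = 34.06 m/s.
Vertical: 0 = 40.4 + 34.06 t − ½(9.81) t² ⇒ 4.905 t² − 34.06 t − 40.4 = 0.
t = [34.06 + √(1160 + 792.6)] / 9.810 = 7.976 s.
Horizontal: R = v_x · t = 32.10 × 7.976 = 256 m.

256 m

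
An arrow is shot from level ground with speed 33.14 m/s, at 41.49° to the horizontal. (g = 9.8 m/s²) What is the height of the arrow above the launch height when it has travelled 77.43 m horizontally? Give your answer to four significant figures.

20.81 m

v_x = 33.14 cos 41.49° = 24.824 m/s, v_y0 = 33.14 sin 41.49° = 21.955 m/s.
Time to reach x = 77.43 m: t = x / v_x = 77.43 / 24.824 = 3.1192 s.
y = v_y0 t − ½ g t² = 21.955×3.1192 − 4.900×3.1192² = 20.81 m.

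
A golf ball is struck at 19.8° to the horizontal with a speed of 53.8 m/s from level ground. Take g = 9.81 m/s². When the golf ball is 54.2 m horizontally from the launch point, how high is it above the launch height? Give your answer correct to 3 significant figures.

13.9 m

v_x = 53.8 cos 19.8° = 50.62 m/s, v_y0 = 53.8 sin 19.8° = 18.22 m/s.
Time to reach x = 54.2 m: t = x / v_x = 54.2 / 50.62 = 1.071 s.
y = v_y0 t − ½ g t² = 18.22×1.071 − 4.905×1.071² = 13.9 m.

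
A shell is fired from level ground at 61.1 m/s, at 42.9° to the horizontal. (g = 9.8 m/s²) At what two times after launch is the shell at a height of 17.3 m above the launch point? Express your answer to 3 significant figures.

v_y0 = 61.1 sin 42.9° = 41.59 m/s.
Set y = v_y0 t − ½ g t² = 17.3: 4.900 t² − 41.59 t + 17.3 = 0.
t = [41.59 ± √(1730 − 339.1)] / 9.8 = (41.59 ± 37.29) / 9.8, giving t = 0.439 s or t = 8.05 s.
So the shell is at 17.3 m at t = 0.439 s (rising) and t = 8.05 s (falling).

0.439 s and 8.05 s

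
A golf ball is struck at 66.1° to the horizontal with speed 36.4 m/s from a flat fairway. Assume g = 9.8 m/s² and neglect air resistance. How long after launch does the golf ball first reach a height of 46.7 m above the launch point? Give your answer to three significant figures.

v_y0 = 36.4 sin 66.1° = 33.28 m/s.
Set y = v_y0 t − ½ g t² = 46.7: 4.900 t² − 33.28 t + 46.7 = 0.
t = [33.28 ± √(1108 − 915.3)] / 9.8 = (33.28 ± 13.88) / 9.8, giving t = 1.98 s or t = 4.81 s.
The golf ball is on the way up at the first time, so t = 1.98 s.

1.98 s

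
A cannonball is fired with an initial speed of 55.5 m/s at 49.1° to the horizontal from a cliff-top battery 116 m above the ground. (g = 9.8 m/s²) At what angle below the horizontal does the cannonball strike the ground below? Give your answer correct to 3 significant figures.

v_x = 55.5 cos 49.1° = 36.34 m/s.
At impact |v_y| = √(v_y0² + 2 g h) = √(41.95² + 2×9.8×116) = 63.51 m/s.
Angle below horizontal = arctan(|v_y| / v_x) = arctan(63.51 / 36.34) = 60.2°.

60.2°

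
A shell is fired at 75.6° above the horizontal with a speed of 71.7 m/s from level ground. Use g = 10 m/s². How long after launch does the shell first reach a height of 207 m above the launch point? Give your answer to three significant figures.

v_y0 = 71.7 sin 75.6° = 69.45 m/s.
Set y = v_y0 t − ½ g t² = 207: 5.000 t² − 69.45 t + 207 = 0.
t = [69.45 ± √(4823 − 4140)] / 10 = (69.45 ± 26.13) / 10, giving t = 4.33 s or t = 9.56 s.
The shell is on the way up at the first time, so t = 4.33 s.

4.33 s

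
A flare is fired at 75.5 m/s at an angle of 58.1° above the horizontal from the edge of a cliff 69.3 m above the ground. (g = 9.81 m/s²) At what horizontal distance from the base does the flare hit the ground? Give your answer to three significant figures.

Components: v_x = 75.5 cos 58.1° = 39.90 m/s, v_y = 75.5 sin 58.1° = 64.10 m/s.
Vertical: 0 = 69.3 + 64.10 t − ½(9.81) t² ⇒ 4.905 t² − 64.10 t − 69.3 = 0.
t = [64.10 + √(4109 + 1360)] / 9.810 = 14.07 s.
Horizontal: R = v_x · t = 39.90 × 14.07 = 561 m.

561 m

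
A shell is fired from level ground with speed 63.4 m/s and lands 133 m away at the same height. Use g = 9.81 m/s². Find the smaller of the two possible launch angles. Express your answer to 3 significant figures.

Level-ground range: R = v₀² sin(2θ)/g ⇒ sin 2θ = R g / v₀² = 133×9.81/63.4² = 0.3246.
2θ = arcsin(0.3246) = 18.94° or 180° − 18.94° = 161.06°.
So θ = 9.47° or θ = 80.5°.

9.47°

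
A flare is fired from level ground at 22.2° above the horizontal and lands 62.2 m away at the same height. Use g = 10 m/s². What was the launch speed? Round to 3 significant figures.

29.8 m/s

On level ground, R = v₀² sin(2θ) / g, so v₀ = √(R g / sin 2θ).
sin(2 × 22.2°) = 0.6997.
v₀ = √(62.2 × 10 / 0.6997) = √889.0 = 29.8 m/s.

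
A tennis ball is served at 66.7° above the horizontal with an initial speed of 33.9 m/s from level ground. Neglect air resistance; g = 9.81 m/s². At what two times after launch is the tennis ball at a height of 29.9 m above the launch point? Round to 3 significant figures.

v_y0 = 33.9 sin 66.7° = 31.14 m/s.
Set y = v_y0 t − ½ g t² = 29.9: 4.905 t² − 31.14 t + 29.9 = 0.
t = [31.14 ± √(969.7 − 586.6)] / 9.81 = (31.14 ± 19.57) / 9.81, giving t = 1.18 s or t = 5.17 s.
So the tennis ball is at 29.9 m at t = 1.18 s (rising) and t = 5.17 s (falling).

1.18 s and 5.17 s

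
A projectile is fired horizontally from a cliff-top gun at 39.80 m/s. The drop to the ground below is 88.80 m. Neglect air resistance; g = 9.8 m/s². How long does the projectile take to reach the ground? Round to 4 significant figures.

4.257 s

The horizontal speed doesn't affect the fall. With v_y0 = 0, h = ½ g t².
t = √(2 × 88.80 / 9.8) = √18.122 = 4.257 s.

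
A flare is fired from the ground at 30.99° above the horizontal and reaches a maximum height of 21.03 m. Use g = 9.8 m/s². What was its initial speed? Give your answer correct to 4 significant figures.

39.43 m/s

At maximum height v_y = 0, so (v₀ sin θ)² = 2 g H.
v₀ sin 30.99° = √(2 × 9.8 × 21.03) = 20.302 m/s.
v₀ = 20.302 / sin 30.99° = 20.302 / 0.5149 = 39.43 m/s.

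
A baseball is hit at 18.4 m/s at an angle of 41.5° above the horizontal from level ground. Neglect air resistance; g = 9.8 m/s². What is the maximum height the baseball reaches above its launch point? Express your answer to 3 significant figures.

Vertical component of launch velocity: v_y = 18.4 sin 41.5° = 12.19 m/s.
At the highest point the vertical velocity is zero, so v_y² = 2 g h_max.
h_max = (12.19)² / (2 × 9.8) = 148.6 / 19.60 = 7.58 m.

7.58 m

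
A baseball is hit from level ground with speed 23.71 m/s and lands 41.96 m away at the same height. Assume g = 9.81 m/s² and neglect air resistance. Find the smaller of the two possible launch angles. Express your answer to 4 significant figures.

Level-ground range: R = v₀² sin(2θ)/g ⇒ sin 2θ = R g / v₀² = 41.96×9.81/23.71² = 0.7322.
2θ = arcsin(0.7322) = 47.071° or 180° − 47.071° = 132.929°.
So θ = 23.54° or θ = 66.46°.

23.54°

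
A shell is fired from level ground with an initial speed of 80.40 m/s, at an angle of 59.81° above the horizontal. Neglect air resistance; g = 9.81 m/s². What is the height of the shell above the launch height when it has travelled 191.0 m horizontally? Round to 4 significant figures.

v_x = 80.40 cos 59.81° = 40.431 m/s, v_y0 = 80.40 sin 59.81° = 69.495 m/s.
Time to reach x = 191.0 m: t = x / v_x = 191.0 / 40.431 = 4.7241 s.
y = v_y0 t − ½ g t² = 69.495×4.7241 − 4.905×4.7241² = 218.8 m.

218.8 m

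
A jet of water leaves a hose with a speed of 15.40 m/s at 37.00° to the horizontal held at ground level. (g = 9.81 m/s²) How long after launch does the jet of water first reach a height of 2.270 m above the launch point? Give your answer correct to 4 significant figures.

0.2892 s

v_y0 = 15.40 sin 37.00° = 9.2680 m/s.
Set y = v_y0 t − ½ g t² = 2.270: 4.905 t² − 9.2680 t + 2.270 = 0.
t = [9.2680 ± √(85.896 − 44.537)] / 9.81 = (9.2680 ± 6.4311) / 9.81, giving t = 0.2892 s or t = 1.600 s.
The jet of water is on the way up at the first time, so t = 0.2892 s.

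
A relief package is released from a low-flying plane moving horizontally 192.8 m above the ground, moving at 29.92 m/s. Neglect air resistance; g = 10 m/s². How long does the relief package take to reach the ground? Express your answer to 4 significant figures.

The horizontal speed doesn't affect the fall. With v_y0 = 0, h = ½ g t².
t = √(2 × 192.8 / 10) = √38.560 = 6.210 s.

6.210 s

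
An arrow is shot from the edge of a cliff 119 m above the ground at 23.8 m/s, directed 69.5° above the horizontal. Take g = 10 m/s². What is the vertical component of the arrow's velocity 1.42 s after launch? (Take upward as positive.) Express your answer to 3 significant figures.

Initial vertical component: v_y0 = 23.8 sin 69.5° = 22.29 m/s.
v_y(t) = v_y0 − g t = 22.29 − 10 × 1.42 = 8.09 m/s.

8.09 m/s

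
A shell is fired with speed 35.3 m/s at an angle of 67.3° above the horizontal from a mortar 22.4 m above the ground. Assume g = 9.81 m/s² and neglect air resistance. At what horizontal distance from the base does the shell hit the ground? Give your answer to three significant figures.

99.0 m

Components: v_x = 35.3 cos 67.3° = 13.62 m/s, v_y = 35.3 sin 67.3° = 32.57 m/s.
Vertical: 0 = 22.4 + 32.57 t − ½(9.81) t² ⇒ 4.905 t² − 32.57 t − 22.4 = 0.
t = [32.57 + √(1061 + 439.5)] / 9.810 = 7.269 s.
Horizontal: R = v_x · t = 13.62 × 7.269 = 99.0 m.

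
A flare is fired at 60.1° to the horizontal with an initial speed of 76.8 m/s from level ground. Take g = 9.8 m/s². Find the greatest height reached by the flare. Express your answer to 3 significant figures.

Vertical component of launch velocity: v_y = 76.8 sin 60.1° = 66.58 m/s.
At the highest point the vertical velocity is zero, so v_y² = 2 g h_max.
h_max = (66.58)² / (2 × 9.8) = 4433 / 19.60 = 226 m.

226 m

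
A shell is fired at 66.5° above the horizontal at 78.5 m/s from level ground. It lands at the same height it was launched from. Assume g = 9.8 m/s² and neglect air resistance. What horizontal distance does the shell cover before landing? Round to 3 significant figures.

460 m

For level ground, R = v₀² sin(2θ) / g.
sin(2 × 66.5°) = sin 133.0° = 0.7314.
R = (78.5)² × 0.7314 / 9.8 = 460 m.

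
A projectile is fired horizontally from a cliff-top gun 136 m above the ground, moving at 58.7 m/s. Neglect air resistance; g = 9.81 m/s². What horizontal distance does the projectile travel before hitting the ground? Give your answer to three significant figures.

Initial vertical velocity is zero, so the fall time comes from h = ½ g t²: t = √(2 × 136 / 9.81) = 5.266 s.
Horizontal motion is uniform at 58.7 m/s, so x = 58.7 × 5.266 = 309 m.

309 m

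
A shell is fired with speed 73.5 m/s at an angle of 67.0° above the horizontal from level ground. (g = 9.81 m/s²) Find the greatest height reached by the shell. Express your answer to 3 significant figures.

Vertical component of launch velocity: v_y = 73.5 sin 67.0° = 67.66 m/s.
At the highest point the vertical velocity is zero, so v_y² = 2 g h_max.
h_max = (67.66)² / (2 × 9.81) = 4578 / 19.62 = 233 m.

233 m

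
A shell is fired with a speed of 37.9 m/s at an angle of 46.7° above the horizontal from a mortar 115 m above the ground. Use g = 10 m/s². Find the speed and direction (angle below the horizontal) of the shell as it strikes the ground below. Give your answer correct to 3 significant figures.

61.1 m/s at 64.8° below the horizontal

v_x = 37.9 cos 46.7° = 25.99 m/s (constant).
|v_y| at impact = √((27.58)² + 2×10×115) = 55.32 m/s.
Speed = √(25.99² + 55.32²) = 61.1 m/s; angle = arctan(55.32/25.99) = 64.8° below horizontal.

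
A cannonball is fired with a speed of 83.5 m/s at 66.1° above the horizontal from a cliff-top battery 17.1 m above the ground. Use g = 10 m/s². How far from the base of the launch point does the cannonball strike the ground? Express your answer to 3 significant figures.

Components: v_x = 83.5 cos 66.1° = 33.83 m/s, v_y = 83.5 sin 66.1° = 76.34 m/s.
Vertical: 0 = 17.1 + 76.34 t − ½(10) t² ⇒ 5.000 t² − 76.34 t − 17.1 = 0.
t = [76.34 + √(5828 + 342.0)] / 10.00 = 15.49 s.
Horizontal: R = v_x · t = 33.83 × 15.49 = 524 m.

524 m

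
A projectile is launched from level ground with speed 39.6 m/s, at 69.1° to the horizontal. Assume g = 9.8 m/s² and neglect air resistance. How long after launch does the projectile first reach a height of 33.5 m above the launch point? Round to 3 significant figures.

1.05 s

v_y0 = 39.6 sin 69.1° = 36.99 m/s.
Set y = v_y0 t − ½ g t² = 33.5: 4.900 t² − 36.99 t + 33.5 = 0.
t = [36.99 ± √(1368 − 656.6)] / 9.8 = (36.99 ± 26.67) / 9.8, giving t = 1.05 s or t = 6.50 s.
The projectile is on the way up at the first time, so t = 1.05 s.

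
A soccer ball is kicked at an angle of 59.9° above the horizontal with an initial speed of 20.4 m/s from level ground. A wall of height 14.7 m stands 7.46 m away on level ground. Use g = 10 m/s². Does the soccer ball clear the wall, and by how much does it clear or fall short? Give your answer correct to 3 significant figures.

No — it falls 4.49 m short of clearing the wall.

v_x = 20.4 cos 59.9° = 10.23 m/s; v_y0 = 20.4 sin 59.9° = 17.65 m/s.
Time to reach the wall: t = 7.46 / 10.23 = 0.7292 s.
Height at that point: y = 17.65×0.7292 − 5.000×0.7292² = 10.21 m.
That is 14.7 − 10.21 = 4.49 m below the top of the wall, so the soccer ball does not clear it.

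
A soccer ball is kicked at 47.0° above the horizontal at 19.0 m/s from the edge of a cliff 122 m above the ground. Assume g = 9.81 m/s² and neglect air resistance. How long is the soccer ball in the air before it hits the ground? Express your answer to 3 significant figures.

6.60 s

Vertical component: v_y = 19.0 sin 47.0° = 13.90 m/s.
Taking up as positive with launch at y = 122 m, landing at y = 0: 0 = 122 + 13.90 t − ½(9.81) t².
Solving 4.905 t² − 13.90 t − 122 = 0 gives t = [13.90 + √(13.90² + 4·4.905·122)] / 9.810 = 6.60 s.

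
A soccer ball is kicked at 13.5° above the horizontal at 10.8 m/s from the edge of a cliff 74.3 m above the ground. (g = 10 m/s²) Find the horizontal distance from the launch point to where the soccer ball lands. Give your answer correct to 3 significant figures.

43.2 m

Components: v_x = 10.8 cos 13.5° = 10.50 m/s, v_y = 10.8 sin 13.5° = 2.521 m/s.
Vertical: 0 = 74.3 + 2.521 t − ½(10) t² ⇒ 5.000 t² − 2.521 t − 74.3 = 0.
t = [2.521 + √(6.355 + 1486)] / 10.00 = 4.115 s.
Horizontal: R = v_x · t = 10.50 × 4.115 = 43.2 m.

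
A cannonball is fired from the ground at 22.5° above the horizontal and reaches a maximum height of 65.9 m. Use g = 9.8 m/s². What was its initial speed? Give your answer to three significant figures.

At maximum height v_y = 0, so (v₀ sin θ)² = 2 g H.
v₀ sin 22.5° = √(2 × 9.8 × 65.9) = 35.94 m/s.
v₀ = 35.94 / sin 22.5° = 35.94 / 0.3827 = 93.9 m/s.

93.9 m/s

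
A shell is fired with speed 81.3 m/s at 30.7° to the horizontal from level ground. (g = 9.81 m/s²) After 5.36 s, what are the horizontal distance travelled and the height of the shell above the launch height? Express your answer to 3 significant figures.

x = 375 m, y = 81.6 m

v_x = 81.3 cos 30.7° = 69.91 m/s; v_y0 = 81.3 sin 30.7° = 41.51 m/s.
x = v_x t = 69.91 × 5.36 = 375 m.
y = v_y0 t − ½ g t² = 41.51×5.36 − 4.905×5.36² = 81.6 m.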